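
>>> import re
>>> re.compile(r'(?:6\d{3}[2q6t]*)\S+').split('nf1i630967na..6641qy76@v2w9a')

['nf1i', '']

This matches the literal '6', then exactly 3 of a digit, then zero or more of one of [2q6t] (non-capturing group); then one or more of a non-whitespace character.
Matches to split on: at [4:28] → '630967na..6641qy76@v2w9a'.
`split` removes every match and returns the 2 fragments in between.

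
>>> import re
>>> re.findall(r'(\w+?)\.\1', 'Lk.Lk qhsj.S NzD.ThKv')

`\1` has to match the exact text group 1 already captured.
One capturing group, so `findall` returns just the captured substring from the one match — 1 in all.

['Lk']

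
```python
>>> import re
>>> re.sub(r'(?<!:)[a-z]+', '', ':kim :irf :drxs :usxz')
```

The negative lookaround is zero-width — it rules out positions where the adjacent text would match, without consuming anything.
Matches: at [2:4] → 'im'; at [7:9] → 'rf'; at [12:15] → 'rxs'; at [18:21] → 'sxz'.
Each match is replaced by ''.

':k :i :d :u'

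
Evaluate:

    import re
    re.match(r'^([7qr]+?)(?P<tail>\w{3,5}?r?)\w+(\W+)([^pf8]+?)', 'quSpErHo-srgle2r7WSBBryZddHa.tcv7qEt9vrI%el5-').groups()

('q', 'uSp', '-', 's')

This matches anchored at the start of the string; then one or more of one of [7qr] (lazy) (captured); then 3 to 5 of a word character (lazy), then optionally a literal 'r' (captured as 'tail'); then one or more of a word character; then one or more of a non-word character (captured); then one or more of any character except [pf8] (lazy) (captured).
A `+?`/`*?`/`{m,n}?` starts at its minimum and grows only as far as needed for what follows to match.
`re.match` only tries the pattern at the start of the string.
The match spans [0:10] → 'quSpErHo-s'.
Captured: group 1 = 'q', group 2 = 'uSp', group 3 = '-', group 4 = 's'.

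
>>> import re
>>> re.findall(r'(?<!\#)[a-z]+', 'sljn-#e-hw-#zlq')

['sljn', 'hw', 'lq']

The negative lookahead/lookbehind blocks any match where the forbidden context is present.
Walking the string: at [0:4] → 'sljn'; at [8:10] → 'hw'; at [13:15] → 'lq'.
`findall` yields the raw match text (3 of them) because the pattern has no groups.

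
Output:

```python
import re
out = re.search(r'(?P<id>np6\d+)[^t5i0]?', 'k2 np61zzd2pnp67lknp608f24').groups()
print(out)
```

This matches the literal 'np6', then one or more of a digit (captured as 'id'); then optionally any character except [t5i0].
Unlike `match`, `search` isn't anchored — it looks for the pattern anywhere in the string.
The match spans [3:8] → 'np61z'.
Captured: group 1 = 'np61'.

('np61',)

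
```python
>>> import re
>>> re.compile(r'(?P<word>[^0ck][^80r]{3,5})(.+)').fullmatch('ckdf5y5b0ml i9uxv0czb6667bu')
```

None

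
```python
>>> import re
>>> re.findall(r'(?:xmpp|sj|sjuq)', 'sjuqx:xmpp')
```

['sj', 'xmpp']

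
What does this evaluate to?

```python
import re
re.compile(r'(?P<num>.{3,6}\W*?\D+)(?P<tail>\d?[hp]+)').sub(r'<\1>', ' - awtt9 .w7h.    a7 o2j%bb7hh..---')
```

' -< awtt9 .w>.   < a7 o2j%bb>..---'

This matches 3 to 6 of any character, then zero or more of a non-word character (lazy), then one or more of a non-digit (captured as 'num'); then optionally a digit, then one or more of one of [hp] (captured as 'tail').
Matches: at [2:13] → ' awtt9 .w7h'; at [17:30] → ' a7 o2j%bb7hh'.
Each match is replaced using the text its own group 1 captured.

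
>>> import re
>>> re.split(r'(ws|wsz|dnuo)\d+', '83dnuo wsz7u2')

['83dnuo ', 'wsz', 'u2']

Matches to split on: at [7:11] → 'wsz7'.
Because the pattern has a capturing group, `split` also inserts each captured text between the pieces.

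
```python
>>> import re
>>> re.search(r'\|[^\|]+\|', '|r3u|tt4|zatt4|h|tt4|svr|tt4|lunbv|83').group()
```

The match spans [0:5] → '|r3u|'.

'|r3u|'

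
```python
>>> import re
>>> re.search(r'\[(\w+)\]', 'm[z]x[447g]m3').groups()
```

`search` walks the string left to right and returns the first match it finds.
The match spans [1:4] → '[z]'.
Captured: group 1 = 'z'.

('z',)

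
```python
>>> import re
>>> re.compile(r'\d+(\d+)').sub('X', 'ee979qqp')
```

'eeXqqp'

Each match is replaced by 'X'.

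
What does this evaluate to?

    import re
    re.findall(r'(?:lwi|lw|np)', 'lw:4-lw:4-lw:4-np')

Walking the string: at [0:2] → 'lw'; at [5:7] → 'lw'; at [10:12] → 'lw'; at [15:17] → 'np'.
`findall` yields the raw match text (4 of them) because the pattern has no groups.

['lw', 'lw', 'lw', 'np']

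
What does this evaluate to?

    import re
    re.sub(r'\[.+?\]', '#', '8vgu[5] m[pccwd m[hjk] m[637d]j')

A non-greedy quantifier consumes as few characters as it can — just enough that the remainder of the pattern still matches from where it stops; whatever follows it matches normally.
Matches: at [4:7] → '[5]'; at [9:22] → '[pccwd m[hjk]'; at [24:30] → '[637d]'.
`sub` substitutes '#' at each match site.

'8vgu# m# m#j'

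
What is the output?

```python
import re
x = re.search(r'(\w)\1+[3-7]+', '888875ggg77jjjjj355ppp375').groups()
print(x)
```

`\1` has to match the exact text group 1 already captured.
`re.search` tries every starting position until one works.
The match spans [0:6] → '888875'.
Captured: group 1 = '8'.

('8',)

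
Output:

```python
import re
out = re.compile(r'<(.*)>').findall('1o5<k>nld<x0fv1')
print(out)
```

['k']

Matches: at [3:6] match '<k>', group 1 = 'k'.
With a single group, `findall` returns only what that group captured — 1 item.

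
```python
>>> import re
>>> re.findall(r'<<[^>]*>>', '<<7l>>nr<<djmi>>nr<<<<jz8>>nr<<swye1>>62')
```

['<<7l>>', '<<djmi>>', '<<<<jz8>>', '<<swye1>>']

Scanning left to right: at [0:6] → '<<7l>>'; at [8:16] → '<<djmi>>'; at [18:27] → '<<<<jz8>>'; at [29:38] → '<<swye1>>'.
With no groups in the pattern, `findall` gives back each whole match — 4 here.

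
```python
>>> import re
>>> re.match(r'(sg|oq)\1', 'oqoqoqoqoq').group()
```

`\1` is not a pattern — it's the concrete string captured by group 1, re-applied verbatim.
With `match`, the pattern is implicitly anchored at the beginning.
The match spans [0:4] → 'oqoq'.
Captured: group 1 = 'oq'.

'oqoq'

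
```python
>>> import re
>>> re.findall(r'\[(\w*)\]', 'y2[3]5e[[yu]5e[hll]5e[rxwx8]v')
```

Because there's exactly one group, `findall` drops the full match and keeps group 1 from each hit.

['3', 'yu', 'hll', 'rxwx8']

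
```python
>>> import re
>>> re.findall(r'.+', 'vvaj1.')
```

['vvaj1.']

This matches one or more of any character.
Walking the string: at [0:6] → 'vvaj1.'.
With no groups in the pattern, `findall` gives back each whole match — 1 here.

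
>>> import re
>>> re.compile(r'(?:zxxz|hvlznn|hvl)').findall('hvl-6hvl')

`findall` yields the raw match text (2 of them) because the pattern has no groups.

['hvl', 'hvl']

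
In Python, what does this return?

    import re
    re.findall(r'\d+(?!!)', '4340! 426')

`(?!…)`/`(?<!…)` only lets a position through if the neighbouring text does NOT match; no characters are consumed.
Scanning left to right: at [0:3] → '434'; at [6:9] → '426'.
No capturing groups, so `findall` returns the 2 full match strings.

['434', '426']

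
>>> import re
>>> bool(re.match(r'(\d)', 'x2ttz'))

`re.match` won't scan ahead — the pattern has to work from the very first character.
Here the string doesn't start with a match, so the call returns None, and `bool(None)` is False.

False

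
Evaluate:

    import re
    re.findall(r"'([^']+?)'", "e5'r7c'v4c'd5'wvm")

['r7c', 'd5']

Matches: at [2:7] match "'r7c'", group 1 = 'r7c'; at [10:14] match "'d5'", group 1 = 'd5'.
With a single group, `findall` returns only what that group captured — 2 items.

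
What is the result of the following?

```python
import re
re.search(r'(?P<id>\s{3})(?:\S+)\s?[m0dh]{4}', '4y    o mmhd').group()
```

'   o mmhd'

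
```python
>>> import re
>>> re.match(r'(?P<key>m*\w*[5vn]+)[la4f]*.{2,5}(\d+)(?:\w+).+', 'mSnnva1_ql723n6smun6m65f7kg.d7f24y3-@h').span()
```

This matches zero or more of a literal 'm', then zero or more of a word character, then one or more of one of [5vn] (captured as 'key'); then zero or more of one of [la4f], then 2 to 5 of any character; then one or more of a digit (captured); then one or more of a word character (non-capturing group); then one or more of any character.
With `match`, the pattern is implicitly anchored at the beginning.
The match spans [0:38] → 'mSnnva1_ql723n6smun6m65f7kg.d7f24y3-@h'.
Captured: group 1 = 'mSnnva1_ql723n6smun6m65', group 2 = '7'.

(0, 38)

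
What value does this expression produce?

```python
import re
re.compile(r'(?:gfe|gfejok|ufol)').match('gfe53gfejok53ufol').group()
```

'gfe'

With `match`, the pattern is implicitly anchored at the beginning.
The match spans [0:3] → 'gfe'.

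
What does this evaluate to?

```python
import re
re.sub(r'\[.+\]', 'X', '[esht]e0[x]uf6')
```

'Xuf6'

Every occurrence is swapped for 'X'.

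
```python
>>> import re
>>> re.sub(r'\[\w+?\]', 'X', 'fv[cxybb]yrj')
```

'fvXyrj'

Every occurrence is swapped for 'X'.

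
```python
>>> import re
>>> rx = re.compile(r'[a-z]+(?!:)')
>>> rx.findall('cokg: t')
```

['cok', 't']

The negative lookaround is zero-width — it rules out positions where the adjacent text would match, without consuming anything.
No capturing groups, so `findall` returns the 2 full match strings.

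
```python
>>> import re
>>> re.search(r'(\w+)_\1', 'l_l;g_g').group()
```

After group 1 captures some text, `\1` only succeeds where that same text appears again.
`search` walks the string left to right and returns the first match it finds.
The match spans [0:3] → 'l_l'.
Captured: group 1 = 'l'.

'l_l'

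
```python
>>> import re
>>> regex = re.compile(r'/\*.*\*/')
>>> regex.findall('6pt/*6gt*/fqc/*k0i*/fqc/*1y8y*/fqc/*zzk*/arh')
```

['/*6gt*/fqc/*k0i*/fqc/*1y8y*/fqc/*zzk*/']

With no groups in the pattern, `findall` gives back each whole match — 1 here.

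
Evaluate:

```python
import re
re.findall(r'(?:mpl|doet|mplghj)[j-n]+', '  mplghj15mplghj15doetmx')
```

['doetm']

Scanning left to right: at [18:23] → 'doetm'.
`findall` yields the raw match text (1 of them) because the pattern has no groups.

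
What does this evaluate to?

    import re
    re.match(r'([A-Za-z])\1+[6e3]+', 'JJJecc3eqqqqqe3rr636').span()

With `match`, the pattern is implicitly anchored at the beginning.
The match spans [0:4] → 'JJJe'.

(0, 4)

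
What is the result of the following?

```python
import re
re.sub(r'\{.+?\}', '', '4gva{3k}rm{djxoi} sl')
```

'4gvarm sl'

A non-greedy quantifier consumes as few characters as it can — just enough that the remainder of the pattern still matches from where it stops; whatever follows it matches normally.
Matches: at [4:8] → '{3k}'; at [10:17] → '{djxoi}'.
Every occurrence is swapped for ''.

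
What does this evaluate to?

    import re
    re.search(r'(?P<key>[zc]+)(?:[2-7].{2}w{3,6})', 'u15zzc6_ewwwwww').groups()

('zzc',)

The match spans [3:15] → 'zzc6_ewwwwww'.
Captured: group 1 = 'zzc'.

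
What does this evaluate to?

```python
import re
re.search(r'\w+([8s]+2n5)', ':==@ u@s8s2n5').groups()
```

('s2n5',)

The match spans [7:13] → 's8s2n5'.
Captured: group 1 = 's2n5'.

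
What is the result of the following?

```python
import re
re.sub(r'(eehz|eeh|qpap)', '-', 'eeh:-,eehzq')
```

`|` is ordered: at each position the engine commits to the first alternative that works.
Every occurrence is swapped for '-'.

'-:-,-q'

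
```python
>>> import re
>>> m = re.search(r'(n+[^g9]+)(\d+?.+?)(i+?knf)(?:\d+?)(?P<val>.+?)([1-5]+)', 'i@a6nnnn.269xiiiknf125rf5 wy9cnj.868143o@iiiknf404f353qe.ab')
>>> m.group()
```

This matches one or more of a literal 'n', then one or more of any character except [g9] (captured); then one or more of a digit (lazy), then one or more of any character (lazy) (captured); then one or more of the literal 'i' (lazy), then the literal 'knf' (captured); then one or more of a digit (lazy) (non-capturing group); then one or more of any character (lazy) (captured as 'val'); then one or more of a character in [1-5] (captured).
A `+?`/`*?`/`{m,n}?` starts at its minimum and grows only as far as needed for what follows to match.
Unlike `match`, `search` isn't anchored — it looks for the pattern anywhere in the string.
The match spans [4:22] → 'nnnn.269xiiiknf125'.
Captured: group 1 = 'nnnn.26', group 2 = '9x', group 3 = 'iiiknf', group 4 = '2', group 5 = '5'.

'nnnn.269xiiiknf125'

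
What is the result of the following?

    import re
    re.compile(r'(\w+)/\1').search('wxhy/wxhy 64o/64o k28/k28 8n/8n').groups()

The match spans [0:9] → 'wxhy/wxhy'.
Captured: group 1 = 'wxhy'.

('wxhy',)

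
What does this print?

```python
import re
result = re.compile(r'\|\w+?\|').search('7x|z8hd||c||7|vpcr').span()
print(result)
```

`re.search` tries every starting position until one works.
The match spans [2:8] → '|z8hd|'.

(2, 8)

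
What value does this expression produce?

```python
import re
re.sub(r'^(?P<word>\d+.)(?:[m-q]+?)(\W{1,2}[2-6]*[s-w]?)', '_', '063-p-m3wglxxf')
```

This matches anchored at the start of the string; then one or more of a digit, then any character (captured as 'word'); then one or more of a character in [m-q] (lazy) (non-capturing group); then 1 to 2 of a non-word character, then zero or more of a character in [2-6], then optionally a character in [s-w] (captured).
Matches: at [0:6] → '063-p-'.
Every occurrence is swapped for '_'.

'_m3wglxxf'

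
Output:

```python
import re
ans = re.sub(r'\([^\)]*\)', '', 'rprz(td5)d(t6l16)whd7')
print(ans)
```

rprzdwhd7

Matches: at [4:9] → '(td5)'; at [10:17] → '(t6l16)'.
Every occurrence is swapped for ''.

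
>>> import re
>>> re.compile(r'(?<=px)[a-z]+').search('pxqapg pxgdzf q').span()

The lookaround is zero-width — it requires the adjacent text to match without consuming it, so the asserted text isn't part of the match.
The match spans [2:6] → 'qapg'.

(2, 6)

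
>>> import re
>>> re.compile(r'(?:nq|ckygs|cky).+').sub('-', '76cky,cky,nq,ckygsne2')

Matches: at [2:21] → 'cky,cky,nq,ckygsne2'.
`sub` substitutes '-' at each match site.

'76-'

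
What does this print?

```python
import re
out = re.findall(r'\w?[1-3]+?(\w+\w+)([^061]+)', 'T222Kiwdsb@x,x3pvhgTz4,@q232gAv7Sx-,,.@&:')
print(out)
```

The pattern matches optionally a word character, then one or more of a character in [1-3] (lazy); then one or more of a word character, then one or more of a word character (captured); then one or more of any character except [061] (captured).
Lazy quantifiers expand one character at a time until the remainder of the pattern can match.
Scanning left to right: at [0:41] match 'T222Kiwdsb@x,x3pvhgTz4,@q232gAv7Sx-,,.@&:', groups = ('22Kiwdsb', '@x,x3pvhgTz4,@q232gAv7Sx-,,.@&:').
Multiple groups make `findall` return tuples — one 2-tuple for the one match.

[('22Kiwdsb', '@x,x3pvhgTz4,@q232gAv7Sx-,,.@&:')]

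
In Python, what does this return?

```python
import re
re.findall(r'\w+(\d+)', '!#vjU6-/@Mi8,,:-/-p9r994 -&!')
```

This matches one or more of a word character; then one or more of a digit (captured).
`findall` collects group 1 from each match (3 total).

['6', '8', '4']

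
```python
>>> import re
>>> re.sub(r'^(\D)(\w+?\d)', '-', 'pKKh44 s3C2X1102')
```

'-4 s3C2X1102'

The pattern matches anchored at the start of the string; then a non-digit (captured); then one or more of a word character (lazy), then a digit (captured).
Matches: at [0:5] → 'pKKh4'.
Every occurrence is swapped for '-'.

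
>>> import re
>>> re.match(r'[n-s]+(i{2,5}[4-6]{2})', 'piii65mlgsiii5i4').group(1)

'iii65'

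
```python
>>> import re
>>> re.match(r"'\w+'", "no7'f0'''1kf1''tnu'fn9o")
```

None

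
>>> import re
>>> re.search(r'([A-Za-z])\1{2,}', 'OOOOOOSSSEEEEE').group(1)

'O'

After group 1 captures some text, `\1` only succeeds where that same text appears again.
`re.search` tries every starting position until one works.
The match spans [0:6] → 'OOOOOO'.
Captured: group 1 = 'O'.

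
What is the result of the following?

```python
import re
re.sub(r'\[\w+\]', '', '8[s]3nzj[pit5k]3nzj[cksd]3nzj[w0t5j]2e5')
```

`sub` substitutes '' at each match site.

'83nzj3nzj3nzj2e5'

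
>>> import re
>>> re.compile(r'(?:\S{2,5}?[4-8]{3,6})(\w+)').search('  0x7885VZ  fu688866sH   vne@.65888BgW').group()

'0x7885VZ'

The pattern matches 2 to 5 of a non-whitespace character (lazy), then 3 to 6 of a character in [4-8] (non-capturing group); then one or more of a word character (captured).
`search` walks the string left to right and returns the first match it finds.
The match spans [2:10] → '0x7885VZ'.
Captured: group 1 = 'VZ'.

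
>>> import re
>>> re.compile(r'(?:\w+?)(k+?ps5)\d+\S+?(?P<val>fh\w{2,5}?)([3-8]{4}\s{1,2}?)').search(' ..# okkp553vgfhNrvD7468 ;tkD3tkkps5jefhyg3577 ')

None

This matches one or more of a word character (lazy) (non-capturing group); then one or more of the literal 'k' (lazy), then the literal 'ps5' (captured); then one or more of a digit; then one or more of a non-whitespace character (lazy); then the literal 'fh', then 2 to 5 of a word character (lazy) (captured as 'val'); then exactly 4 of a character in [3-8], then 1 to 2 of whitespace (lazy) (captured).
`re.search` tries every starting position until one works.
Here the pattern never matches, so the call returns None.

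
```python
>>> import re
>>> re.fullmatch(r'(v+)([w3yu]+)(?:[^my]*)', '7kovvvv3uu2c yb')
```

None

`fullmatch` succeeds only if the pattern covers the string from start to end.
Here the string isn't matched end-to-end, so the call returns None.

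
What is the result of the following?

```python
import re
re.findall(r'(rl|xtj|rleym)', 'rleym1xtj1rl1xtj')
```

Alternation isn't longest-match — the leftmost alternative that fits at this position is chosen.
Scanning left to right: at [0:2] match 'rl', group 1 = 'rl'; at [6:9] match 'xtj', group 1 = 'xtj'; at [10:12] match 'rl', group 1 = 'rl'; at [13:16] match 'xtj', group 1 = 'xtj'.
One capturing group, so `findall` returns just the captured substring from each match — 4 in all.

['rl', 'xtj', 'rl', 'xtj']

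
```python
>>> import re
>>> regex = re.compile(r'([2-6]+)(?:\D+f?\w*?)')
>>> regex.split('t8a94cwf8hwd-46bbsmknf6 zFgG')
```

The `?` after the quantifier makes it lazy — it takes as little as possible before letting the rest of the pattern try.
The group in the pattern means `split` returns the separators' captures alongside the pieces.

['t8a9', '4', '8hwd-', '46', '', '6', '']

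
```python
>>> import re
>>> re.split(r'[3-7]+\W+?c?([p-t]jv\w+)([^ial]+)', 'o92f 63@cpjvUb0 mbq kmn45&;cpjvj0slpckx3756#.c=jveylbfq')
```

['o92f ', 'pjvUb0', ' mbq kmn45&;cpjvj0s', 'lpckx3756#.c=jveylbfq']

This matches one or more of a character in [3-7], then one or more of a non-word character (lazy), then optionally the literal 'c'; then a character in [p-t], then the literal 'jv', then one or more of a word character (captured); then one or more of any character except [ial] (captured).
The group in the pattern means `split` returns the separators' captures alongside the pieces.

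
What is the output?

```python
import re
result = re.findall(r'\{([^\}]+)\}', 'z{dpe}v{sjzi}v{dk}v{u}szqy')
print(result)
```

Scanning left to right: at [1:6] match '{dpe}', group 1 = 'dpe'; at [7:13] match '{sjzi}', group 1 = 'sjzi'; at [14:18] match '{dk}', group 1 = 'dk'; at [19:22] match '{u}', group 1 = 'u'.
One capturing group, so `findall` returns just the captured substring from each match — 4 in all.

['dpe', 'sjzi', 'dk', 'u']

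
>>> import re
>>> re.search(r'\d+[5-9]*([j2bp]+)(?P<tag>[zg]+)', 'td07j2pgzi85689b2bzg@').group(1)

Pattern: one or more of a digit, then zero or more of a character in [5-9]; then one or more of one of [j2bp] (captured); then one or more of one of [zg] (captured as 'tag').
`re.search` scans for the first position where the pattern succeeds.
The match spans [2:9] → '07j2pgz'.
Captured: group 1 = 'j2p', group 2 = 'gz'.

'j2p'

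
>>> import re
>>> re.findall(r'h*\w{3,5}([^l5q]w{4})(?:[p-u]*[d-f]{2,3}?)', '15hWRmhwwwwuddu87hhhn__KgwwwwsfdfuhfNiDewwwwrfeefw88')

['hwwww', 'gwwww', 'ewwww']

Pattern: zero or more of the literal 'h', then 3 to 5 of a word character; then any character except [l5q], then exactly 4 of the literal 'w' (captured); then zero or more of a character in [p-u], then 2 to 3 of a character in [d-f] (lazy) (non-capturing group).
Matches: at [1:14] match '5hWRmhwwwwudd', group 1 = 'hwwww'; at [17:32] match 'hhhn__Kgwwwwsfd', group 1 = 'gwwww'; at [34:47] match 'hfNiDewwwwrfe', group 1 = 'ewwww'.
One capturing group, so `findall` returns just the captured substring from each match — 3 in all.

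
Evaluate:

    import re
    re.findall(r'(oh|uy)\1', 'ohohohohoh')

`\1` is not a pattern — it's the concrete string captured by group 1, re-applied verbatim.
One capturing group, so `findall` returns just the captured substring from each match — 2 in all.

['oh', 'oh']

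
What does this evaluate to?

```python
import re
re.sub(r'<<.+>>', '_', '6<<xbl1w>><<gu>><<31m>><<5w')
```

'6_<<5w'

Matches: at [1:23] → '<<xbl1w>><<gu>><<31m>>'.
Each match is replaced by '_'.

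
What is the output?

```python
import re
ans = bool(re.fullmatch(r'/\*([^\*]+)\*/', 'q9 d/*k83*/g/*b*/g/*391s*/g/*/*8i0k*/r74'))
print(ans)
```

False

`re.fullmatch` is like wrapping the pattern in `^…$` (in single-line mode).
Here the pattern can't cover the whole string, so the call returns None, and `bool(None)` is False.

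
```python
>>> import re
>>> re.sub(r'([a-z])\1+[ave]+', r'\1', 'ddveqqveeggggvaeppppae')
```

'dqgp'

`\1` has to match the exact text group 1 already captured.
Matches: at [0:4] → 'ddve'; at [4:9] → 'qqvee'; at [9:16] → 'ggggvae'; at [16:22] → 'ppppae'.
The replacement refers to a captured group, so each match is rewritten using its own captured text.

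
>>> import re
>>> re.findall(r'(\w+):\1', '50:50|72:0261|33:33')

['50', '33']

After group 1 captures some text, `\1` only succeeds where that same text appears again.
Matches: at [0:5] match '50:50', group 1 = '50'; at [14:19] match '33:33', group 1 = '33'.
`findall` collects group 1 from each match (2 total).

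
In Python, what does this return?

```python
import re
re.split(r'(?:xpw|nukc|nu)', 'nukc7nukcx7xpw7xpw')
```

Branches in `(...|...)` are attempted left-to-right; the first branch that allows the whole pattern to succeed is taken.
Matches to split on: at [0:4] → 'nukc'; at [5:9] → 'nukc'; at [11:14] → 'xpw'; at [15:18] → 'xpw'.
`split` removes every match and returns the 5 fragments in between.

['', '7', 'x7', '7', '']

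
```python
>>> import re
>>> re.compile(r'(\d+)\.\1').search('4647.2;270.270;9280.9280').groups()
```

The match spans [7:14] → '270.270'.
Captured: group 1 = '270'.

('270',)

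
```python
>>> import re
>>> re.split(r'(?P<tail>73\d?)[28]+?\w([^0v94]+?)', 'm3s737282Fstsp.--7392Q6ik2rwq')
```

With a capturing group present, the delimiter's captured portion is kept in the result list.

['m3s', '737', '2', 'Fstsp.--', '739', '6', 'ik2rwq']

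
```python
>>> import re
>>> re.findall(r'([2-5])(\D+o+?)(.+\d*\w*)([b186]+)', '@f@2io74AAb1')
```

[('2', 'io', '74AAb', '1')]

With 4 capturing groups, `findall` returns a 4-tuple per match.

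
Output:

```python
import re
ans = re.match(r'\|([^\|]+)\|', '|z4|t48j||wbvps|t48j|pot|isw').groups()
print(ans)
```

('z4',)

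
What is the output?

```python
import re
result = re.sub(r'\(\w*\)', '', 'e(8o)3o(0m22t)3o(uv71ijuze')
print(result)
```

Matches: at [1:5] → '(8o)'; at [7:14] → '(0m22t)'.
Each match is replaced by ''.

e3o3o(uv71ijuze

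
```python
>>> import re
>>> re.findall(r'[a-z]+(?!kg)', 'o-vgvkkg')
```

The negative lookahead/lookbehind blocks any match where the forbidden context is present.
Scanning left to right: at [0:1] → 'o'; at [2:8] → 'vgvkkg'.
`findall` yields the raw match text (2 of them) because the pattern has no groups.

['o', 'vgvkkg']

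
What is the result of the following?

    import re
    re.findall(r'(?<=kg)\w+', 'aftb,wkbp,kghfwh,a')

Lookahead/lookbehind check context without consuming it, so the matched span excludes the asserted characters.
Matches: at [12:16] → 'hfwh'.
`findall` yields the raw match text (1 of them) because the pattern has no groups.

['hfwh']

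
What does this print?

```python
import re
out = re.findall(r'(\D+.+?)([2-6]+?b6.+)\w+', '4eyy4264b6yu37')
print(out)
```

[('eyy4', '264b6yu3')]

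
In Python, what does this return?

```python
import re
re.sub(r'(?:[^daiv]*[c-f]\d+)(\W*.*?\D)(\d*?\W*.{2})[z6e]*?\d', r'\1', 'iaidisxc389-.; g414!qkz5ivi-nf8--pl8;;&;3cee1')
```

'iaidi-.; g!qkz5ivi--pl'

The `?` after the quantifier makes it lazy — it takes as little as possible before letting the rest of the pattern try.
`\1` in the replacement pulls in group 1's text for each match.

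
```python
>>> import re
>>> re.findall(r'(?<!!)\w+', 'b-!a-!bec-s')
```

['b', 'ec', 's']

The negative lookaround is zero-width — it rules out positions where the adjacent text would match, without consuming anything.
Walking the string: at [0:1] → 'b'; at [7:9] → 'ec'; at [10:11] → 's'.
No capturing groups, so `findall` returns the 3 full match strings.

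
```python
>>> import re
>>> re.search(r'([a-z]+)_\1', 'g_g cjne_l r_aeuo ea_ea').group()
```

`\1` is not a pattern — it's the concrete string captured by group 1, re-applied verbatim.
`re.search` scans for the first position where the pattern succeeds.
The match spans [0:3] → 'g_g'.
Captured: group 1 = 'g'.

'g_g'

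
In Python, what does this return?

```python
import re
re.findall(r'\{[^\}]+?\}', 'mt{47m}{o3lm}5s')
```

Matches: at [2:7] → '{47m}'; at [7:13] → '{o3lm}'.
Since nothing is captured, `findall` lists the 2 matched substrings directly.

['{47m}', '{o3lm}']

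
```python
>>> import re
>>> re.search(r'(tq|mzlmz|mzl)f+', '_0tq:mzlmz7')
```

Here the pattern never matches, so the call returns None.

None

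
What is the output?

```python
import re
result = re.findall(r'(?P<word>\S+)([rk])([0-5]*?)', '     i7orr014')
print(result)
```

A `+?`/`*?`/`{m,n}?` starts at its minimum and grows only as far as needed for what follows to match.
With 3 capturing groups, `findall` returns a 3-tuple per match.

[('i7or', 'r', '')]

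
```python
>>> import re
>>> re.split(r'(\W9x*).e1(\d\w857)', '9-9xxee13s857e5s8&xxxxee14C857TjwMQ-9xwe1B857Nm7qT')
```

['9', '-9xx', '3s857', 'e5s8&xxxxee14C857TjwMQ-9xwe1B857Nm7qT']

The pattern matches a non-word character, then the literal '9', then zero or more of the literal 'x' (captured); then any character, then the literal 'e1'; then a digit, then a word character, then the literal '857' (captured).
Matches to split on: at [1:13] → '-9xxee13s857'.
The group in the pattern means `split` returns the separators' captures alongside the pieces.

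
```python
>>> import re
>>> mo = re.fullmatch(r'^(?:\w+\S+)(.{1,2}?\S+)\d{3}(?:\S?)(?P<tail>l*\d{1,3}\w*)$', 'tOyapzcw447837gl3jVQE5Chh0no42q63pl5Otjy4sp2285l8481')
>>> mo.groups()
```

('5l', '1')

Pattern: anchored at the start of the string; then one or more of a word character, then one or more of a non-whitespace character (non-capturing group); then 1 to 2 of any character (lazy), then one or more of a non-whitespace character (captured); then exactly 3 of a digit; then optionally a non-whitespace character (non-capturing group); then zero or more of a literal 'l', then 1 to 3 of a digit, then zero or more of a word character (captured as 'tail'); then anchored at the end.
`re.fullmatch` requires the pattern to consume the entire string.
The match spans [0:52] → 'tOyapzcw447837gl3jVQE5Chh0no42q63pl5Otjy4sp2285l8481'.
Captured: group 1 = '5l', group 2 = '1'.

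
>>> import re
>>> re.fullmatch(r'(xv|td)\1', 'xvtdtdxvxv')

`re.fullmatch` requires the pattern to consume the entire string.
Here there's no way to consume every character, so the call returns None.

None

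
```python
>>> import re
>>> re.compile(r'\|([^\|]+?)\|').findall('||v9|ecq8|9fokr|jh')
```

`findall` collects group 1 from each match (2 total).

['v9', '9fokr']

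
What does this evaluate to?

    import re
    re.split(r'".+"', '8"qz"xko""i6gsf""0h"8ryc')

Splitting on the pattern gives 2 pieces.

['8', '8ryc']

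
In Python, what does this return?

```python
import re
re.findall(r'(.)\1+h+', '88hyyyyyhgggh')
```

['8', 'y', 'g']

The backreference `\1` re-matches whatever the first group consumed, character for character.
Matches: at [0:3] match '88h', group 1 = '8'; at [3:9] match 'yyyyyh', group 1 = 'y'; at [9:13] match 'gggh', group 1 = 'g'.
With a single group, `findall` returns only what that group captured — 3 items.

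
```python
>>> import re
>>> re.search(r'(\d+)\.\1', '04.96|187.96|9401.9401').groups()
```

('9401',)

A backreference is literal: `\1` must see the identical characters the first group matched.
Unlike `match`, `search` isn't anchored — it looks for the pattern anywhere in the string.
The match spans [13:22] → '9401.9401'.
Captured: group 1 = '9401'.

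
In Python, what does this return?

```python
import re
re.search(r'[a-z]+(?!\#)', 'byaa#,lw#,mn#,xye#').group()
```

'bya'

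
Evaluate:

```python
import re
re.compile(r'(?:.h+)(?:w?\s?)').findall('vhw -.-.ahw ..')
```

The pattern matches any character, then one or more of a literal 'h' (non-capturing group); then optionally the literal 'w', then optionally whitespace (non-capturing group).
Scanning left to right: at [0:4] → 'vhw '; at [8:12] → 'ahw '.
Since nothing is captured, `findall` lists the 2 matched substrings directly.

['vhw ', 'ahw ']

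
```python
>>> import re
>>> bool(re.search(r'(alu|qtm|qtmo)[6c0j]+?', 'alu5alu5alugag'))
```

`re.search` tries every starting position until one works.
Here nothing in the string fits, so the call returns None, and `bool(None)` is False.

False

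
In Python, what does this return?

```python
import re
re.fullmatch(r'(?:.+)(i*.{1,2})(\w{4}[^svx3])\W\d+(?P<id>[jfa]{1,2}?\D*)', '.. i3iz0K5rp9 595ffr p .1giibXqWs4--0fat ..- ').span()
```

The pattern matches one or more of any character (non-capturing group); then zero or more of a literal 'i', then 1 to 2 of any character (captured); then exactly 4 of a word character, then any character except [svx3] (captured); then a non-word character, then one or more of a digit; then 1 to 2 of one of [jfa] (lazy), then zero or more of a non-digit (captured as 'id').
`fullmatch` succeeds only if the pattern covers the string from start to end.
The match spans [0:45] → '.. i3iz0K5rp9 595ffr p .1giibXqWs4--0fat ..- '.
Captured: group 1 = 'X', group 2 = 'qWs4-', group 3 = 'fat ..- '.

(0, 45)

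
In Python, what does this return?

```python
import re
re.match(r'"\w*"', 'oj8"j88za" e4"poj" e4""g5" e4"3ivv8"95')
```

None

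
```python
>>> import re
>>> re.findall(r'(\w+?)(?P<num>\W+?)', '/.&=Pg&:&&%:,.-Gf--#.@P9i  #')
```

Pattern: one or more of a word character (lazy) (captured); then one or more of a non-word character (lazy) (captured as 'num').
A non-greedy quantifier consumes as few characters as it can — just enough that the remainder of the pattern still matches from where it stops; whatever follows it matches normally.
Walking the string: at [4:7] match 'Pg&', groups = ('Pg', '&'); at [15:18] match 'Gf-', groups = ('Gf', '-'); at [22:26] match 'P9i ', groups = ('P9i', ' ').
`findall` packs the 2 group values into a tuple for every match.

[('Pg', '&'), ('Gf', '-'), ('P9i', ' ')]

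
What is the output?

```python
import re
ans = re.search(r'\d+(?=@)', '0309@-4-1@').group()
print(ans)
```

0309

Because the assertion is zero-width, the text it checks is not consumed and won't appear in the result.
`re.search` scans for the first position where the pattern succeeds.
The match spans [0:4] → '0309'.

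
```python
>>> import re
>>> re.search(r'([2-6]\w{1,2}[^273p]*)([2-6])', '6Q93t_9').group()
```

'6Q93'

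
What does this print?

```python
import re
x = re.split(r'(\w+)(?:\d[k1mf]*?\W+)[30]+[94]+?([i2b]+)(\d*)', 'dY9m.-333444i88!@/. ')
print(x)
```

This matches one or more of a word character (captured); then a digit, then zero or more of one of [k1mf] (lazy), then one or more of a non-word character (non-capturing group); then one or more of one of [30], then one or more of one of [94] (lazy); then one or more of one of [i2b] (captured); then zero or more of a digit (captured).
`re.split` interleaves the captured-group text with the surrounding fragments.

['', 'dY', 'i', '88', '!@/. ']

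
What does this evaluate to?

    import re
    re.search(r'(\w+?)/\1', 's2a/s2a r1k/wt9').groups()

('s2a',)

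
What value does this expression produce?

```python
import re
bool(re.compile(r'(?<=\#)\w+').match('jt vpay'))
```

`re.match` only tries the pattern at the start of the string.
Here the string doesn't start with a match, so the call returns None, and `bool(None)` is False.

False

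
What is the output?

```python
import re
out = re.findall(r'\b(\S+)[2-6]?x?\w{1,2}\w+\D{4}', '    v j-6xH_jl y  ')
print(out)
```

Pattern: a word boundary (`\b`, zero-width); then one or more of a non-whitespace character (captured); then optionally a character in [2-6], then optionally a literal 'x'; then 1 to 2 of a word character, then one or more of a word character, then exactly 4 of a non-digit.
`findall` collects group 1 from the one match (1 total).

['j-6xH_']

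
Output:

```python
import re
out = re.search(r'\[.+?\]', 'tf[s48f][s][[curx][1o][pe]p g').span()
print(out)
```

(2, 8)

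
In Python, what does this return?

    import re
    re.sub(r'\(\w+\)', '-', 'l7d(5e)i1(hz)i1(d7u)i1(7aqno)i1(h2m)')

'l7d-i1-i1-i1-i1-'

Every occurrence is swapped for '-'.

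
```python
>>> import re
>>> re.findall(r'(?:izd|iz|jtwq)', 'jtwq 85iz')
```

Scanning left to right: at [0:4] → 'jtwq'; at [7:9] → 'iz'.
With no groups in the pattern, `findall` gives back each whole match — 2 here.

['jtwq', 'iz']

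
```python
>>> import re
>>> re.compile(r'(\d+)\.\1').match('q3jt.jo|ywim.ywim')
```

None

`re.match` won't scan ahead — the pattern has to work from the very first character.
Here the string doesn't start with a match, so the call returns None.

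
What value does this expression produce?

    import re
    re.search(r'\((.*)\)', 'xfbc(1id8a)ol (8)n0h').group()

`search` walks the string left to right and returns the first match it finds.
The match spans [4:17] → '(1id8a)ol (8)'.
Captured: group 1 = '1id8a)ol (8'.

'(1id8a)ol (8)'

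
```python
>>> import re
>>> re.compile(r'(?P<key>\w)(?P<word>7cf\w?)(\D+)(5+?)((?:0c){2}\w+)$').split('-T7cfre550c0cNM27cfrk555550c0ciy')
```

['-', 'T', '7cfr', 'e', '55', '0c0cNM27cfrk555550c0ciy', '']

The pattern matches a word character (captured as 'key'); then the literal '7cf', then optionally a word character (captured as 'word'); then one or more of a non-digit (captured); then one or more of a literal '5' (lazy) (captured); then the literal '0c' repeated 2 times, then one or more of a word character (captured); then anchored at the end.
Matches to split on: at [1:32] → 'T7cfre550c0cNM27cfrk555550c0ciy'.
Because the pattern has a capturing group, `split` also inserts each captured text between the pieces.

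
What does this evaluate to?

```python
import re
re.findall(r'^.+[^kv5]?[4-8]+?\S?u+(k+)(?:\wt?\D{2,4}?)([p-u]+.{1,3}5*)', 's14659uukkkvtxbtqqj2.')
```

[('kkk', 'tqqj2.')]

The `?` after the quantifier makes it lazy — it takes as little as possible before letting the rest of the pattern try.
`findall` packs the 2 group values into a tuple for every match.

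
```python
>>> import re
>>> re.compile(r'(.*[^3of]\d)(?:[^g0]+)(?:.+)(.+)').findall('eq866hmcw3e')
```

Pattern: zero or more of any character, then any character except [3of], then a digit (captured); then one or more of any character except [g0] (non-capturing group); then one or more of any character (non-capturing group); then one or more of any character (captured).
Matches: at [0:11] match 'eq866hmcw3e', groups = ('eq866', 'e').
With 2 capturing groups, `findall` returns a 2-tuple per match.

[('eq866', 'e')]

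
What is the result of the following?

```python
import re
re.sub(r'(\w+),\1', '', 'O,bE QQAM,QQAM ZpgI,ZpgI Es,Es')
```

The backreference `\1` re-matches whatever the first group consumed, character for character.
Matches: at [5:14] → 'QQAM,QQAM'; at [15:24] → 'ZpgI,ZpgI'; at [25:30] → 'Es,Es'.
Every occurrence is swapped for ''.

'O,bE   '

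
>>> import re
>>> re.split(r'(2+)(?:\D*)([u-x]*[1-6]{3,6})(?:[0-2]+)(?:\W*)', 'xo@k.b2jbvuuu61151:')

['xo@k.b', '2', '6115', '']

The pattern matches one or more of a literal '2' (captured); then zero or more of a non-digit (non-capturing group); then zero or more of a character in [u-x], then 3 to 6 of a character in [1-6] (captured); then one or more of a character in [0-2] (non-capturing group); then zero or more of a non-word character (non-capturing group).
Matches to split on: at [6:19] → '2jbvuuu61151:'.
The group in the pattern means `split` returns the separators' captures alongside the pieces.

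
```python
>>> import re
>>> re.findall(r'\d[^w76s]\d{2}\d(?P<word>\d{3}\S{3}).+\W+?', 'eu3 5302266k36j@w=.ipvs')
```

Pattern: a digit; then any character except [w76s], then exactly 2 of a digit, then a digit; then exactly 3 of a digit, then exactly 3 of a non-whitespace character (captured as 'word'); then one or more of any character; then one or more of a non-word character (lazy).
Scanning left to right: at [2:19] match '3 5302266k36j@w=.', group 1 = '2266k3'.
Because there's exactly one group, `findall` drops the full match and keeps group 1 from the one hit.

['2266k3']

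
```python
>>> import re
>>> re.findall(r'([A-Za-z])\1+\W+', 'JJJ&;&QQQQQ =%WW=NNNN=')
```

After group 1 captures some text, `\1` only succeeds where that same text appears again.
Walking the string: at [0:6] match 'JJJ&;&', group 1 = 'J'; at [6:14] match 'QQQQQ =%', group 1 = 'Q'; at [14:17] match 'WW=', group 1 = 'W'; at [17:22] match 'NNNN=', group 1 = 'N'.
`findall` collects group 1 from each match (4 total).

['J', 'Q', 'W', 'N']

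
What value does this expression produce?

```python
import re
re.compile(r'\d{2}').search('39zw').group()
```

'39'

Pattern: exactly 2 of a digit.
`re.search` tries every starting position until one works.
The match spans [0:2] → '39'.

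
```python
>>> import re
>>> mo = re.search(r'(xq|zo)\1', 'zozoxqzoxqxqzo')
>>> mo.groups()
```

After group 1 captures some text, `\1` only succeeds where that same text appears again.
Unlike `match`, `search` isn't anchored — it looks for the pattern anywhere in the string.
The match spans [0:4] → 'zozo'.
Captured: group 1 = 'zo'.

('zo',)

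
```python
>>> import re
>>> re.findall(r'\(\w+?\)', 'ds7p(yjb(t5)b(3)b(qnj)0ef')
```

With no groups in the pattern, `findall` gives back each whole match — 3 here.

['(t5)', '(3)', '(qnj)']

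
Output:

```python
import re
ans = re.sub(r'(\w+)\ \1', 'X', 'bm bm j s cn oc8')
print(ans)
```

`\1` is not a pattern — it's the concrete string captured by group 1, re-applied verbatim.
Matches: at [0:5] → 'bm bm'.
`sub` substitutes 'X' at each match site.

X j s cn oc8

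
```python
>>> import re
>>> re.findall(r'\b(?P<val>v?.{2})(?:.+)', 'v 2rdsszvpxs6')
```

['v 2']

The pattern matches a word boundary (`\b`, zero-width); then optionally the literal 'v', then exactly 2 of any character (captured as 'val'); then one or more of any character (non-capturing group).
One capturing group, so `findall` returns just the captured substring from the one match — 1 in all.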